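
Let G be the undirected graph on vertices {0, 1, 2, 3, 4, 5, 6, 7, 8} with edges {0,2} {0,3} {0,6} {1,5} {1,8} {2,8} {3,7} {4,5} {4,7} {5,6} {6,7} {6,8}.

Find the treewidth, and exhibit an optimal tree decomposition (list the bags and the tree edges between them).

The largest bag has 4 vertices, giving width 3; this decomposition certifies tw(G) ≤ 3. For the lower bound: the 4 vertex sets {1,4,5}, {8}, {6}, {0,2,3,7} are disjoint, each induces a connected subgraph, and every pair is joined by at least one edge of G. Contracting each set to a single vertex therefore yields K_{4} as a minor, and since treewidth is minor-monotone, tw(G) ≥ tw(K_{4}) = 3. The upper and lower bounds meet at 3, so that is the treewidth.

Treewidth 3.
Bags: B1 = {1, 4, 5, 8}  B2 = {4, 5, 6, 8}  B3 = {4, 6, 7, 8}  B4 = {2, 6, 7, 8}  B5 = {0, 2, 6, 7}  B6 = {0, 2, 3, 7}
Tree: B1–B2, B2–B3, B3–B4, B4–B5, B5–B6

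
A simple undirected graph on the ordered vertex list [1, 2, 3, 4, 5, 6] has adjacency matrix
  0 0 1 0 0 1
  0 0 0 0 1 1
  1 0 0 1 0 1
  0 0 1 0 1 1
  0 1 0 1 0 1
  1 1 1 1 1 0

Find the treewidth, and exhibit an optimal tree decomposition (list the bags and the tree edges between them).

Each bag holds 3 vertices, so the decomposition has width 2, which upper-bounds the treewidth. For the lower bound, the 3 vertices {2, 5, 6} are pairwise adjacent, and any tree decomposition puts a clique entirely inside one bag — forcing width ≥ 2. Therefore the treewidth is 2.

Treewidth 2.
One such decomposition:
Bags: B1 = {4, 5, 6}  B2 = {3, 4, 6}  B3 = {2, 5, 6}  B4 = {1, 3, 6}
Tree: B1–B2, B1–B3, B2–B4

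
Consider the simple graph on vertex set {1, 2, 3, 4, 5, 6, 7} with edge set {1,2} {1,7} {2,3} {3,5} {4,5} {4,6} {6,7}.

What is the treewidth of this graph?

A width-2 tree decomposition is:
Bags: B1 = {1, 2, 7}  B2 = {2, 3, 7}  B3 = {3, 5, 7}  B4 = {4, 5, 7}  B5 = {4, 6, 7}
Tree: B1–B2, B2–B3, B3–B4, B4–B5
Every bag has size at most 3, so the width is 3 − 1 = 2 and tw(G) ≤ 2. For the lower bound, G contains the cycle 7–1–2–3–5–4–6–7, so G is not a forest; only forests have treewidth ≤ 1, hence tw(G) ≥ 2. Combining the bounds, tw(G) = 2.

2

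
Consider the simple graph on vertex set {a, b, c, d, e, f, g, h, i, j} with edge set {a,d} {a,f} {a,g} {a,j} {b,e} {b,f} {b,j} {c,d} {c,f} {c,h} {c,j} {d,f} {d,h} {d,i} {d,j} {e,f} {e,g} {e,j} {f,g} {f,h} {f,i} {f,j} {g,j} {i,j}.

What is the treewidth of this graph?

3

A width-3 tree decomposition is:
Bags: B1 = {a, d, f, j}  B2 = {c, d, f, j}  B3 = {d, f, i, j}  B4 = {a, f, g, j}  B5 = {e, f, g, j}  B6 = {c, d, f, h}  B7 = {b, e, f, j}
Tree: B1–B2, B2–B3, B1–B4, B4–B5, B2–B6, B5–B7
Each bag holds 4 vertices, so the decomposition has width 3, which upper-bounds the treewidth. Conversely, {c, d, f, j} is a clique of size 4, and the vertices of any clique must share a bag in every tree decomposition; so some bag has ≥ 4 vertices and tw(G) ≥ 3. Combining the bounds, tw(G) = 3.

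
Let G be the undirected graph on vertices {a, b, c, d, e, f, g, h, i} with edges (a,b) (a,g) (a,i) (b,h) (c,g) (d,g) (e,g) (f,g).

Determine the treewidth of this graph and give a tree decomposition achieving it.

Treewidth 1.
Bags: B1 = {a, g}  B2 = {c, g}  B3 = {f, g}  B4 = {e, g}  B5 = {a, b}  B6 = {a, i}  B7 = {d, g}  B8 = {b, h}
Tree: B1–B2, B1–B3, B1–B4, B1–B5, B5–B6, B4–B7, B5–B8

Every bag has size at most 2, so the width is 2 − 1 = 1 and tw(G) ≤ 1. Any graph with an edge has treewidth ≥ 1, and G has the edge g–a. Combining the bounds, tw(G) = 1.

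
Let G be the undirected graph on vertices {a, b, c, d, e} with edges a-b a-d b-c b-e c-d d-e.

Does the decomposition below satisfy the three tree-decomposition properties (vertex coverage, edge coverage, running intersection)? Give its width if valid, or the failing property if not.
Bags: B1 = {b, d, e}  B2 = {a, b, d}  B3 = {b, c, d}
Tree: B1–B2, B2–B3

Vertex coverage: the bags together contain {a, b, c, d, e}, the full vertex set. Edge coverage: each edge of G has both endpoints in at least one bag. Running intersection: for every vertex, the bags containing it form a connected subtree. All three properties hold, so this is a valid tree decomposition of width max|bag| − 1 = 2, and hence tw(G) ≤ 2.

Yes; width 2.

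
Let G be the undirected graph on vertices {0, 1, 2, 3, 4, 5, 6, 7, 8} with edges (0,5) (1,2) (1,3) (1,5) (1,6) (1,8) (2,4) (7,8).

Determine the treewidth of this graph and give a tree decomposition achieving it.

Each bag holds 2 vertices, so the decomposition has width 1, which upper-bounds the treewidth. G has an edge, so its treewidth is at least 1. Therefore the treewidth is 1.

Treewidth 1.
One optimal decomposition is:
Bags: B1 = {1, 5}  B2 = {1, 2}  B3 = {1, 8}  B4 = {7, 8}  B5 = {0, 5}  B6 = {2, 4}  B7 = {1, 6}  B8 = {1, 3}
Tree: B1–B2, B2–B3, B3–B4, B1–B5, B2–B6, B3–B7, B2–B8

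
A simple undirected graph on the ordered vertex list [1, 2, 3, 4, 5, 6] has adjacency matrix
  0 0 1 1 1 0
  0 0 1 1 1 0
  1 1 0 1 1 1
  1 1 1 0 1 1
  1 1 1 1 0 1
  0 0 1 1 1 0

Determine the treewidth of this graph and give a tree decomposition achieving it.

Every bag has size at most 4, so the width is 4 − 1 = 3 and tw(G) ≤ 3. Conversely, {1, 3, 4, 5} is a clique of size 4, and the vertices of any clique must share a bag in every tree decomposition; so some bag has ≥ 4 vertices and tw(G) ≥ 3. The upper and lower bounds meet at 3, so that is the treewidth.

Treewidth 3.
One such decomposition:
Bags: B1 = {2, 3, 4, 5}  B2 = {1, 3, 4, 5}  B3 = {3, 4, 5, 6}
Tree: B1–B2, B1–B3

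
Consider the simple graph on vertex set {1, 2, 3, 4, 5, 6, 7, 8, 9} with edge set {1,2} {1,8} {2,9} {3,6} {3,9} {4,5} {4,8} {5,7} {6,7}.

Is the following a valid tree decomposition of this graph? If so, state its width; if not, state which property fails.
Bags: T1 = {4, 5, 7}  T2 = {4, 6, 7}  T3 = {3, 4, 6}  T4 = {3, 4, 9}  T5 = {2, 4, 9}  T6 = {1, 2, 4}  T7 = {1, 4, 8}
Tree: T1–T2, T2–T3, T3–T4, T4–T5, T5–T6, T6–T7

Checking the three conditions: (i) the bags cover all of {1, 2, 3, 4, 5, 6, 7, 8, 9}; (ii) for each edge, some bag contains both endpoints; (iii) the bags containing any fixed vertex form a subtree. All hold, so the decomposition is valid with width 3 − 1 = 2.

Yes; width 2.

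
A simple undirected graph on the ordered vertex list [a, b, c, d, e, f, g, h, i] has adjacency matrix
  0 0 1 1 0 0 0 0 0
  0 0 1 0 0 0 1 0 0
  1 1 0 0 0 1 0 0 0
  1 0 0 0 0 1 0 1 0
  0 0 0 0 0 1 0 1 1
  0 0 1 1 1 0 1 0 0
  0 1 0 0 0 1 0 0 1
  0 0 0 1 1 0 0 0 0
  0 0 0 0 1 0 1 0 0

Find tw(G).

3

A width-3 tree decomposition is:
Bags: B1 = {b, e, g, i}  B2 = {b, e, f, g}  B3 = {b, c, e, f}  B4 = {c, e, f, h}  B5 = {c, d, f, h}  B6 = {a, c, d, h}
Tree: B1–B2, B2–B3, B3–B4, B4–B5, B5–B6
Each bag holds 4 vertices, so the decomposition has width 3, which upper-bounds the treewidth. For the lower bound: the 4 vertex sets {b,g,i}, {e}, {f}, {a,c,d,h} are disjoint, each induces a connected subgraph, and every pair is joined by at least one edge of G. Contracting each set to a single vertex therefore yields K_{4} as a minor, and since treewidth is minor-monotone, tw(G) ≥ tw(K_{4}) = 3. Therefore the treewidth is 3.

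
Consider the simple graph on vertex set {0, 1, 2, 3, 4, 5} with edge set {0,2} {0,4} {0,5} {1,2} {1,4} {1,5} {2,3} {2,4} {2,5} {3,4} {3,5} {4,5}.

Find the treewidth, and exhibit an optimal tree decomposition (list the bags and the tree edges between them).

Treewidth 3.
Bags: B1 = {2, 3, 4, 5}  B2 = {0, 2, 4, 5}  B3 = {1, 2, 4, 5}
Tree: B1–B2, B1–B3

Every bag has size at most 4, so the width is 4 − 1 = 3 and tw(G) ≤ 3. For the lower bound, the 4 vertices {0, 2, 4, 5} are pairwise adjacent, and any tree decomposition puts a clique entirely inside one bag — forcing width ≥ 3. Hence tw(G) = 3 exactly.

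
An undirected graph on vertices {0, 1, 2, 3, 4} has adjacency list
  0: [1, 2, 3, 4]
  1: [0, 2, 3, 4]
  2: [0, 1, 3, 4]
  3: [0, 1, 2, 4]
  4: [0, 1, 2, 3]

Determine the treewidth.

A width-4 tree decomposition is:
Bags: B1 = {0, 1, 2, 3, 4}
Tree: (single bag)
A single bag containing all 5 vertices is trivially a valid decomposition of width 4. On the other hand G contains the 5-clique {0, 1, 2, 3, 4}. A clique must lie in a single bag of any decomposition, so no decomposition can have width below 4. Combining the bounds, tw(G) = 4.

4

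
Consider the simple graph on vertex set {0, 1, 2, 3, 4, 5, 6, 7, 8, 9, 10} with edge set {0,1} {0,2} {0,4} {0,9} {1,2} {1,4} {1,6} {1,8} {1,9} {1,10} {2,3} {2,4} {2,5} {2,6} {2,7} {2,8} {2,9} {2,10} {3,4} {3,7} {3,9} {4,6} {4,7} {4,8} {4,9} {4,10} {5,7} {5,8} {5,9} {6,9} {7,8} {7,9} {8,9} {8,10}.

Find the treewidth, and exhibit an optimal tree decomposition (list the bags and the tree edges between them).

Treewidth 4.
One such decomposition:
Bags: B1 = {1, 2, 4, 8, 9}  B2 = {2, 4, 7, 8, 9}  B3 = {2, 3, 4, 7, 9}  B4 = {1, 2, 4, 6, 9}  B5 = {0, 1, 2, 4, 9}  B6 = {2, 5, 7, 8, 9}  B7 = {1, 2, 4, 8, 10}
Tree: B1–B2, B2–B3, B1–B4, B4–B5, B2–B6, B1–B7

Each bag holds 5 vertices, so the decomposition has width 4, which upper-bounds the treewidth. On the other hand G contains the 5-clique {0, 1, 2, 4, 9}. A clique must lie in a single bag of any decomposition, so no decomposition can have width below 4. Therefore the treewidth is 4.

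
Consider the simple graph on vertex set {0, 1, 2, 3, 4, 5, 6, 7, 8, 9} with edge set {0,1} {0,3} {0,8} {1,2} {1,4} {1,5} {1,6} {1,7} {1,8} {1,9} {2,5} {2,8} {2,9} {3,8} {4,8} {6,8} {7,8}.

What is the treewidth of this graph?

A width-2 tree decomposition is:
Bags: B1 = {1, 6, 8}  B2 = {0, 1, 8}  B3 = {1, 4, 8}  B4 = {1, 7, 8}  B5 = {1, 2, 8}  B6 = {1, 2, 9}  B7 = {1, 2, 5}  B8 = {0, 3, 8}
Tree: B1–B2, B1–B3, B1–B4, B2–B5, B5–B6, B5–B7, B2–B8
Each bag holds 3 vertices, so the decomposition has width 2, which upper-bounds the treewidth. Conversely, {0, 1, 8} is a clique of size 3, and the vertices of any clique must share a bag in every tree decomposition; so some bag has ≥ 3 vertices and tw(G) ≥ 2. The upper and lower bounds meet at 2, so that is the treewidth.

2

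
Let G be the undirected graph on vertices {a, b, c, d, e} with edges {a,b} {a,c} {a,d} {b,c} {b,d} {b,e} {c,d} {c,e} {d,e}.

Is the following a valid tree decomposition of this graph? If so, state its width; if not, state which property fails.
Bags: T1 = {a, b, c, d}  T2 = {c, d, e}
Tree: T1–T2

A tree decomposition must satisfy three properties: every vertex lies in some bag; for every edge, both endpoints lie together in some bag; and for every vertex, the bags containing it form a connected subtree. Here edge (b,e) lies in no bag, so the decomposition is invalid.

No — edge (b,e) lies in no bag.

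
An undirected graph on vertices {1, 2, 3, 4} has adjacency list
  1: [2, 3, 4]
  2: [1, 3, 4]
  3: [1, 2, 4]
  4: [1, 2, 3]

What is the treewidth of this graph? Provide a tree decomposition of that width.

With just one bag of size 4, the width is 4 − 1 = 3, so tw(G) ≤ 3. For the lower bound, the 4 vertices {1, 2, 3, 4} are pairwise adjacent, and any tree decomposition puts a clique entirely inside one bag — forcing width ≥ 3. Hence tw(G) = 3 exactly.

Treewidth 3.
Bags: B1 = {1, 2, 3, 4}
Tree: (single bag)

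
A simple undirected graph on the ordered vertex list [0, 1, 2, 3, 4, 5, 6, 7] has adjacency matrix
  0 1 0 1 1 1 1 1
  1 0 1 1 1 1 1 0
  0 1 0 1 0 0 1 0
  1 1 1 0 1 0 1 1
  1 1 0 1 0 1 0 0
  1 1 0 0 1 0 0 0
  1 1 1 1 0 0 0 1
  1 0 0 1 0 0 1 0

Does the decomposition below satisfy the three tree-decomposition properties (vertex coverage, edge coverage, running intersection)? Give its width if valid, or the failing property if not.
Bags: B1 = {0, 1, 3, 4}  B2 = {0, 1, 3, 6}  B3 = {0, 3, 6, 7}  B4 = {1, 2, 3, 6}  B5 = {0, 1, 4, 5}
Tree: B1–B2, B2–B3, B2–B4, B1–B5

Yes; width 3.

Checking the three conditions: (i) the bags cover all of {0, 1, 2, 3, 4, 5, 6, 7}; (ii) for each edge, some bag contains both endpoints; (iii) the bags containing any fixed vertex form a subtree. All hold, so the decomposition is valid with width 4 − 1 = 3.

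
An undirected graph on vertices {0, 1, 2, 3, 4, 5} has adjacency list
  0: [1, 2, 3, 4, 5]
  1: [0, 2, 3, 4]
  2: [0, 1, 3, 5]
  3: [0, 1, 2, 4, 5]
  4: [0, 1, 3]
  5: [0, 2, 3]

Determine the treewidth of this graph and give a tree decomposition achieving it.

Treewidth 3.
Bags: B1 = {0, 1, 3, 4}  B2 = {0, 1, 2, 3}  B3 = {0, 2, 3, 5}
Tree: B1–B2, B2–B3

Each bag holds 4 vertices, so the decomposition has width 3, which upper-bounds the treewidth. For the lower bound, the 4 vertices {0, 1, 2, 3} are pairwise adjacent, and any tree decomposition puts a clique entirely inside one bag — forcing width ≥ 3. Hence tw(G) = 3 exactly.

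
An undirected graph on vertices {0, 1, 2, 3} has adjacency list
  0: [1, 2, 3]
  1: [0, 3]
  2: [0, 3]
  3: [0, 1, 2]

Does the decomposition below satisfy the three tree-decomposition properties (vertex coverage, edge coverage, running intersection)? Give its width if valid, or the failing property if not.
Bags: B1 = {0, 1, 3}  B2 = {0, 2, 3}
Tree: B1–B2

Yes; width 2.

Checking the three conditions: (i) the bags cover all of {0, 1, 2, 3}; (ii) for each edge, some bag contains both endpoints; (iii) the bags containing any fixed vertex form a subtree. All hold, so the decomposition is valid with width 3 − 1 = 2.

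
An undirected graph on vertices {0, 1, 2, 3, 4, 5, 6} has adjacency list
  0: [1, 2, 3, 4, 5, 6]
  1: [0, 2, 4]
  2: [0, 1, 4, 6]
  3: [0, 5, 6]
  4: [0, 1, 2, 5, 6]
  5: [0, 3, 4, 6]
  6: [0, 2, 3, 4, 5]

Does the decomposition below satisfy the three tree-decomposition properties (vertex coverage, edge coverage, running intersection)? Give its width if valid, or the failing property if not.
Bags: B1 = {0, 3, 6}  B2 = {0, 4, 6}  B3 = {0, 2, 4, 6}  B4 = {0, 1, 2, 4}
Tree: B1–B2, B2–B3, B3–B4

No — vertex 5 appears in no bag.

A tree decomposition must satisfy three properties: every vertex lies in some bag; for every edge, both endpoints lie together in some bag; and for every vertex, the bags containing it form a connected subtree. Here vertex 5 appears in no bag, so the decomposition is invalid.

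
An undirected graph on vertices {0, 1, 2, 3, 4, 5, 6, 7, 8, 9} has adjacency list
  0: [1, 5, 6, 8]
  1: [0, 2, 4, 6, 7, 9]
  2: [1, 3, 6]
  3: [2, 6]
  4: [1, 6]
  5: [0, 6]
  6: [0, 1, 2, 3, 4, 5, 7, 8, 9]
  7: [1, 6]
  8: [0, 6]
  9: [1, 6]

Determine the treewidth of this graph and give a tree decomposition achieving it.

Each bag holds 3 vertices, so the decomposition has width 2, which upper-bounds the treewidth. For the lower bound, the 3 vertices {0, 6, 8} are pairwise adjacent, and any tree decomposition puts a clique entirely inside one bag — forcing width ≥ 2. Therefore the treewidth is 2.

Treewidth 2.
Bags: B1 = {0, 1, 6}  B2 = {1, 6, 9}  B3 = {0, 6, 8}  B4 = {1, 2, 6}  B5 = {0, 5, 6}  B6 = {1, 6, 7}  B7 = {1, 4, 6}  B8 = {2, 3, 6}
Tree: B1–B2, B1–B3, B1–B4, B1–B5, B1–B6, B2–B7, B4–B8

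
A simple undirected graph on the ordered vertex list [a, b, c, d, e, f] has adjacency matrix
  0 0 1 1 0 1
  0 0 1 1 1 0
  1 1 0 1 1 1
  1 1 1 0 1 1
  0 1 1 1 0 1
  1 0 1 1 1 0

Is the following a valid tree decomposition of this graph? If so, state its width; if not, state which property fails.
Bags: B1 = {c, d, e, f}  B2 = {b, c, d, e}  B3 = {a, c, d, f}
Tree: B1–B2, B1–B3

Yes; width 3.

Checking the three conditions: (i) the bags cover all of {a, b, c, d, e, f}; (ii) for each edge, some bag contains both endpoints; (iii) the bags containing any fixed vertex form a subtree. All hold, so the decomposition is valid with width 4 − 1 = 3.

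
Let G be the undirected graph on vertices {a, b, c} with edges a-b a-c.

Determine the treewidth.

A width-1 tree decomposition is:
Bags: B1 = {a, c}  B2 = {a, b}
Tree: B1–B2
Every bag has size at most 2, so the width is 2 − 1 = 1 and tw(G) ≤ 1. Since G has at least one edge (e.g. c–a), it is not an edgeless graph, so tw(G) ≥ 1. Combining the bounds, tw(G) = 1.

1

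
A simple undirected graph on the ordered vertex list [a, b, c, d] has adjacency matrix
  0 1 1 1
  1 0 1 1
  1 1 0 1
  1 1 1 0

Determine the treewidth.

A width-3 tree decomposition is:
Bags: B1 = {a, b, c, d}
Tree: (single bag)
A single bag containing all 4 vertices is trivially a valid decomposition of width 3. On the other hand G contains the 4-clique {a, b, c, d}. A clique must lie in a single bag of any decomposition, so no decomposition can have width below 3. Combining the bounds, tw(G) = 3.

3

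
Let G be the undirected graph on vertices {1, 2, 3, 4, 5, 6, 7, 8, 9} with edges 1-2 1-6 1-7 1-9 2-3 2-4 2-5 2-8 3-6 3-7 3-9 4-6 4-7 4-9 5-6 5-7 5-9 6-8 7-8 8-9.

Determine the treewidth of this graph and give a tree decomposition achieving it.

Each bag holds 5 vertices, so the decomposition has width 4, which upper-bounds the treewidth. For the lower bound: the 5 vertex sets {7,8}, {5,9}, {2,4}, {6}, {1} are disjoint, each induces a connected subgraph, and every pair is joined by at least one edge of G. Contracting each set to a single vertex therefore yields K_{5} as a minor, and since treewidth is minor-monotone, tw(G) ≥ tw(K_{5}) = 4. Hence tw(G) = 4 exactly.

Treewidth 4.
Bags: B1 = {2, 6, 7, 8, 9}  B2 = {2, 5, 6, 7, 9}  B3 = {2, 4, 6, 7, 9}  B4 = {1, 2, 6, 7, 9}  B5 = {2, 3, 6, 7, 9}
Tree: B1–B2, B2–B3, B3–B4, B4–B5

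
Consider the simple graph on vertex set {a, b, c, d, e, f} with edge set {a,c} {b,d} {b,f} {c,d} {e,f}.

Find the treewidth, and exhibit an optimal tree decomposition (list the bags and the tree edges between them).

Treewidth 1.
One such decomposition:
Bags: B1 = {a, c}  B2 = {c, d}  B3 = {b, d}  B4 = {b, f}  B5 = {e, f}
Tree: B1–B2, B2–B3, B3–B4, B4–B5

Each bag holds 2 vertices, so the decomposition has width 1, which upper-bounds the treewidth. G has an edge, so its treewidth is at least 1. The upper and lower bounds meet at 1, so that is the treewidth.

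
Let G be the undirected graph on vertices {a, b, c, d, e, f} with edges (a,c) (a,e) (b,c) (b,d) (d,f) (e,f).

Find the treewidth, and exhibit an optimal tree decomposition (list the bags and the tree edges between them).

Every bag has size at most 3, so the width is 3 − 1 = 2 and tw(G) ≤ 2. The edges f–e–a–c–b–d–f form a cycle, so G is not a tree and its treewidth is at least 2. The upper and lower bounds meet at 2, so that is the treewidth.

Treewidth 2.
One such decomposition:
Bags: B1 = {a, e, f}  B2 = {a, c, f}  B3 = {b, c, f}  B4 = {b, d, f}
Tree: B1–B2, B2–B3, B3–B4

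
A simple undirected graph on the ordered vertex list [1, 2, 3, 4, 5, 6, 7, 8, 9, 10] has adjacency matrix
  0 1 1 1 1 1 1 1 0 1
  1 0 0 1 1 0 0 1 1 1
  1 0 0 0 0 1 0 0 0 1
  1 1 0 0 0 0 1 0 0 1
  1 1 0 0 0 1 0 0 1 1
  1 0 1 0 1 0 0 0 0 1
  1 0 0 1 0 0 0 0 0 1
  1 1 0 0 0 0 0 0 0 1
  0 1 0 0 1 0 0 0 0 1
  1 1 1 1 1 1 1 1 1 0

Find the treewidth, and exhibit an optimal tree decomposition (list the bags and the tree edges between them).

Each bag holds 4 vertices, so the decomposition has width 3, which upper-bounds the treewidth. On the other hand G contains the 4-clique {1, 2, 8, 10}. A clique must lie in a single bag of any decomposition, so no decomposition can have width below 3. Therefore the treewidth is 3.

Treewidth 3.
One optimal decomposition is:
Bags: B1 = {1, 2, 5, 10}  B2 = {1, 5, 6, 10}  B3 = {1, 3, 6, 10}  B4 = {1, 2, 4, 10}  B5 = {2, 5, 9, 10}  B6 = {1, 4, 7, 10}  B7 = {1, 2, 8, 10}
Tree: B1–B2, B2–B3, B1–B4, B1–B5, B4–B6, B1–B7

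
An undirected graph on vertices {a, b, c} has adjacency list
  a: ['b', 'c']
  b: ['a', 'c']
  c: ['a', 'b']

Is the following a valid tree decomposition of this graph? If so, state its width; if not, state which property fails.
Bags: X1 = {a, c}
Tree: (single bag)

A tree decomposition must satisfy three properties: every vertex lies in some bag; for every edge, both endpoints lie together in some bag; and for every vertex, the bags containing it form a connected subtree. Here vertex b appears in no bag, so the decomposition is invalid.

No — vertex b appears in no bag.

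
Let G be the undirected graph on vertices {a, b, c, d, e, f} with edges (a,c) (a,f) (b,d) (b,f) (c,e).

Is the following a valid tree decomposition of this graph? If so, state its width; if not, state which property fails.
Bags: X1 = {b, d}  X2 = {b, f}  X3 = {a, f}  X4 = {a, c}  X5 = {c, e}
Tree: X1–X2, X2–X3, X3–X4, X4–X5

Every vertex of G appears in some bag (union = {a, b, c, d, e, f}); every edge is covered by a bag; and for each vertex v the set of bags containing v is connected in the bag tree. The decomposition is therefore valid. The largest bag has 2 vertices, so the width is 1.

Yes; width 1.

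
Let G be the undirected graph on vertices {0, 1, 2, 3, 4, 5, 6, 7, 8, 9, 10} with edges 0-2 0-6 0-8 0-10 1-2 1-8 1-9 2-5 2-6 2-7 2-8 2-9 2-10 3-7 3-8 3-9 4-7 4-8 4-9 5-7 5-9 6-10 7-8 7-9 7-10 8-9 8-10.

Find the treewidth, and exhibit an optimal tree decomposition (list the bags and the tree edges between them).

Treewidth 3.
Bags: B1 = {2, 7, 8, 10}  B2 = {0, 2, 8, 10}  B3 = {2, 7, 8, 9}  B4 = {2, 5, 7, 9}  B5 = {3, 7, 8, 9}  B6 = {4, 7, 8, 9}  B7 = {1, 2, 8, 9}  B8 = {0, 2, 6, 10}
Tree: B1–B2, B1–B3, B3–B4, B3–B5, B5–B6, B3–B7, B2–B8

The largest bag has 4 vertices, giving width 3; this decomposition certifies tw(G) ≤ 3. On the other hand G contains the 4-clique {0, 2, 8, 10}. A clique must lie in a single bag of any decomposition, so no decomposition can have width below 3. The upper and lower bounds meet at 3, so that is the treewidth.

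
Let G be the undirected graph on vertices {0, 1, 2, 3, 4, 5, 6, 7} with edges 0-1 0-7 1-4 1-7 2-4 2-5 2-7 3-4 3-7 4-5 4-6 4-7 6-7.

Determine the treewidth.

2

A width-2 tree decomposition is:
Bags: B1 = {2, 4, 5}  B2 = {2, 4, 7}  B3 = {1, 4, 7}  B4 = {0, 1, 7}  B5 = {4, 6, 7}  B6 = {3, 4, 7}
Tree: B1–B2, B2–B3, B3–B4, B2–B5, B5–B6
Each bag holds 3 vertices, so the decomposition has width 2, which upper-bounds the treewidth. On the other hand G contains the 3-clique {0, 1, 7}. A clique must lie in a single bag of any decomposition, so no decomposition can have width below 2. Combining the bounds, tw(G) = 2.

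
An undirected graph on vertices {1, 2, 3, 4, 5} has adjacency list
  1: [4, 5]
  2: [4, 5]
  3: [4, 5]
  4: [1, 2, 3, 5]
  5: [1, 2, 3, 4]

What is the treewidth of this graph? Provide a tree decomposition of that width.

Treewidth 2.
Bags: B1 = {2, 4, 5}  B2 = {1, 4, 5}  B3 = {3, 4, 5}
Tree: B1–B2, B1–B3

The largest bag has 3 vertices, giving width 2; this decomposition certifies tw(G) ≤ 2. For the lower bound, the 3 vertices {1, 4, 5} are pairwise adjacent, and any tree decomposition puts a clique entirely inside one bag — forcing width ≥ 2. Hence tw(G) = 2 exactly.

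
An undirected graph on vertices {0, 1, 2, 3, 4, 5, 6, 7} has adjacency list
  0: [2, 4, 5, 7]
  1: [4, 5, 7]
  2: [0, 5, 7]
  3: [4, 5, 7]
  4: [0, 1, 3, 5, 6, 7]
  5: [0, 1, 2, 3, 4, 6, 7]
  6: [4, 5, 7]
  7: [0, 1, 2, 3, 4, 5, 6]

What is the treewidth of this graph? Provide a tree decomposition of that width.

Every bag has size at most 4, so the width is 4 − 1 = 3 and tw(G) ≤ 3. For the lower bound, the 4 vertices {0, 2, 5, 7} are pairwise adjacent, and any tree decomposition puts a clique entirely inside one bag — forcing width ≥ 3. Combining the bounds, tw(G) = 3.

Treewidth 3.
One optimal decomposition is:
Bags: B1 = {0, 4, 5, 7}  B2 = {1, 4, 5, 7}  B3 = {4, 5, 6, 7}  B4 = {0, 2, 5, 7}  B5 = {3, 4, 5, 7}
Tree: B1–B2, B1–B3, B1–B4, B3–B5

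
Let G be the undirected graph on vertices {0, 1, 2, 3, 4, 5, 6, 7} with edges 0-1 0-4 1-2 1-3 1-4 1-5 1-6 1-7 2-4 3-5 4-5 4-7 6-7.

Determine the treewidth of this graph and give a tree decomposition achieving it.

Every bag has size at most 3, so the width is 3 − 1 = 2 and tw(G) ≤ 2. On the other hand G contains the 3-clique {1, 3, 5}. A clique must lie in a single bag of any decomposition, so no decomposition can have width below 2. Therefore the treewidth is 2.

Treewidth 2.
Bags: B1 = {1, 4, 7}  B2 = {1, 6, 7}  B3 = {0, 1, 4}  B4 = {1, 4, 5}  B5 = {1, 3, 5}  B6 = {1, 2, 4}
Tree: B1–B2, B1–B3, B1–B4, B4–B5, B3–B6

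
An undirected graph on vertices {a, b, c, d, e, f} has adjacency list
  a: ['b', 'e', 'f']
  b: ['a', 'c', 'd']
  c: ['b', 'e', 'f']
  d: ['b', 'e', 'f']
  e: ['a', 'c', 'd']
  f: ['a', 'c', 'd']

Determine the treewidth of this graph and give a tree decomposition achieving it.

The largest bag has 4 vertices, giving width 3; this decomposition certifies tw(G) ≤ 3. For the lower bound: the 4 vertex sets {c,f}, {d,e}, {b}, {a} are disjoint, each induces a connected subgraph, and every pair is joined by at least one edge of G. Contracting each set to a single vertex therefore yields K_{4} as a minor, and since treewidth is minor-monotone, tw(G) ≥ tw(K_{4}) = 3. Hence tw(G) = 3 exactly.

Treewidth 3.
One such decomposition:
Bags: B1 = {b, c, e, f}  B2 = {b, d, e, f}  B3 = {a, b, e, f}
Tree: B1–B2, B2–B3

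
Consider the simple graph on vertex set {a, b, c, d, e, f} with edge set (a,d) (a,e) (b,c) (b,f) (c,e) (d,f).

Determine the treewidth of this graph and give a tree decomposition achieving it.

Treewidth 2.
One optimal decomposition is:
Bags: B1 = {a, d, e}  B2 = {d, e, f}  B3 = {b, e, f}  B4 = {b, c, e}
Tree: B1–B2, B2–B3, B3–B4

Every bag has size at most 3, so the width is 3 − 1 = 2 and tw(G) ≤ 2. For the lower bound, G contains the cycle e–a–d–f–b–c–e, so G is not a forest; only forests have treewidth ≤ 1, hence tw(G) ≥ 2. The upper and lower bounds meet at 2, so that is the treewidth.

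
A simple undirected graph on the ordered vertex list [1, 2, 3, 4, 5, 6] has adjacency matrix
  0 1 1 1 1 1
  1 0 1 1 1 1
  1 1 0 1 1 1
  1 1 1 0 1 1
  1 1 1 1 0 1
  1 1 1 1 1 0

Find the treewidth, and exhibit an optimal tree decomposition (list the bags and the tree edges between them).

Treewidth 5.
One optimal decomposition is:
Bags: B1 = {1, 2, 3, 4, 5, 6}
Tree: (single bag)

With just one bag of size 6, the width is 6 − 1 = 5, so tw(G) ≤ 5. On the other hand G contains the 6-clique {1, 2, 3, 4, 5, 6}. A clique must lie in a single bag of any decomposition, so no decomposition can have width below 5. Hence tw(G) = 5 exactly.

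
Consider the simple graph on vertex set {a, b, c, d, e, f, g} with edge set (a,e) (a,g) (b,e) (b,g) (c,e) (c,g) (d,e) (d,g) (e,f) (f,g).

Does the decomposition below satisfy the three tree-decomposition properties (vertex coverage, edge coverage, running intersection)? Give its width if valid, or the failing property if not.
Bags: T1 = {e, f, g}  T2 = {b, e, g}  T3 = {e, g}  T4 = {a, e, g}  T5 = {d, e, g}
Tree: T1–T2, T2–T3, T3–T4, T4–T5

A tree decomposition must satisfy three properties: every vertex lies in some bag; for every edge, both endpoints lie together in some bag; and for every vertex, the bags containing it form a connected subtree. Here vertex c appears in no bag, so the decomposition is invalid.

No — vertex c appears in no bag.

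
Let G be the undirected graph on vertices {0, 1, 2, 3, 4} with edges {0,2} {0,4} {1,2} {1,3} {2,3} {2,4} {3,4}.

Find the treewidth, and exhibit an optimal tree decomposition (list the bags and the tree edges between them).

Every bag has size at most 3, so the width is 3 − 1 = 2 and tw(G) ≤ 2. On the other hand G contains the 3-clique {0, 2, 4}. A clique must lie in a single bag of any decomposition, so no decomposition can have width below 2. Combining the bounds, tw(G) = 2.

Treewidth 2.
Bags: B1 = {2, 3, 4}  B2 = {1, 2, 3}  B3 = {0, 2, 4}
Tree: B1–B2, B1–B3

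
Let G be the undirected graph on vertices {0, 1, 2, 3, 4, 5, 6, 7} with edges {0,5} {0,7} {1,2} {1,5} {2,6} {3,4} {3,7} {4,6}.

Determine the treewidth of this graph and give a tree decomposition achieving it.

Treewidth 2.
Bags: B1 = {0, 1, 5}  B2 = {0, 1, 2}  B3 = {0, 2, 6}  B4 = {0, 4, 6}  B5 = {0, 3, 4}  B6 = {0, 3, 7}
Tree: B1–B2, B2–B3, B3–B4, B4–B5, B5–B6

The largest bag has 3 vertices, giving width 2; this decomposition certifies tw(G) ≤ 2. For the lower bound, G contains the cycle 0–5–1–2–6–4–3–7–0, so G is not a forest; only forests have treewidth ≤ 1, hence tw(G) ≥ 2. The upper and lower bounds meet at 2, so that is the treewidth.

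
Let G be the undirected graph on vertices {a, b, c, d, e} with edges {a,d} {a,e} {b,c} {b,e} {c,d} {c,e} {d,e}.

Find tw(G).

A width-2 tree decomposition is:
Bags: B1 = {c, d, e}  B2 = {a, d, e}  B3 = {b, c, e}
Tree: B1–B2, B1–B3
The largest bag has 3 vertices, giving width 2; this decomposition certifies tw(G) ≤ 2. For the lower bound, the 3 vertices {c, d, e} are pairwise adjacent, and any tree decomposition puts a clique entirely inside one bag — forcing width ≥ 2. Therefore the treewidth is 2.

2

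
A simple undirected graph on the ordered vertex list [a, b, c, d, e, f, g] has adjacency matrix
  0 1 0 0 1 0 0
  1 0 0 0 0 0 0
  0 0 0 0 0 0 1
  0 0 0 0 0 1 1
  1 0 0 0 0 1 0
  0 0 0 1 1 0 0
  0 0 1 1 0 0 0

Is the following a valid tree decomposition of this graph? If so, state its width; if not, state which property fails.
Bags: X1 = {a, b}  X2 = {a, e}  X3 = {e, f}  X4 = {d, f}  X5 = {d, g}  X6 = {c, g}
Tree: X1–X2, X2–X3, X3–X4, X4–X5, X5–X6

Every vertex of G appears in some bag (union = {a, b, c, d, e, f, g}); every edge is covered by a bag; and for each vertex v the set of bags containing v is connected in the bag tree. The decomposition is therefore valid. The largest bag has 2 vertices, so the width is 1.

Yes; width 1.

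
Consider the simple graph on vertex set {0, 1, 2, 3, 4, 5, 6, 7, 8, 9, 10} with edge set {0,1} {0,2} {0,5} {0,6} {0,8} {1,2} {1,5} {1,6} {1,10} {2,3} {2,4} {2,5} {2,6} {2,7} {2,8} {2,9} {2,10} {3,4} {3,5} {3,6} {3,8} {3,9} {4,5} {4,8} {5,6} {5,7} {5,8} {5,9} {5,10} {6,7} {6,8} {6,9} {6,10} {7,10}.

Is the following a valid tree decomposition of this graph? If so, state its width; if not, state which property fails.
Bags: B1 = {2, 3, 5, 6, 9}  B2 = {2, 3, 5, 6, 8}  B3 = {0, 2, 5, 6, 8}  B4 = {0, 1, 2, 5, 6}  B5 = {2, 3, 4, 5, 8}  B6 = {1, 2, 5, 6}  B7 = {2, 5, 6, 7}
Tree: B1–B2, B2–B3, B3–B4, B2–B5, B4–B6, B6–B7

No — vertex 10 appears in no bag.

A tree decomposition must satisfy three properties: every vertex lies in some bag; for every edge, both endpoints lie together in some bag; and for every vertex, the bags containing it form a connected subtree. Here vertex 10 appears in no bag, so the decomposition is invalid.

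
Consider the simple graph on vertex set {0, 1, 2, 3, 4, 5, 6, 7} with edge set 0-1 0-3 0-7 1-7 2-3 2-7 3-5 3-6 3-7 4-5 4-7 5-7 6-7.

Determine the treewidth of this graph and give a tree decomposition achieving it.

Every bag has size at most 3, so the width is 3 − 1 = 2 and tw(G) ≤ 2. On the other hand G contains the 3-clique {0, 1, 7}. A clique must lie in a single bag of any decomposition, so no decomposition can have width below 2. Hence tw(G) = 2 exactly.

Treewidth 2.
Bags: B1 = {3, 6, 7}  B2 = {2, 3, 7}  B3 = {0, 3, 7}  B4 = {0, 1, 7}  B5 = {3, 5, 7}  B6 = {4, 5, 7}
Tree: B1–B2, B1–B3, B3–B4, B3–B5, B5–B6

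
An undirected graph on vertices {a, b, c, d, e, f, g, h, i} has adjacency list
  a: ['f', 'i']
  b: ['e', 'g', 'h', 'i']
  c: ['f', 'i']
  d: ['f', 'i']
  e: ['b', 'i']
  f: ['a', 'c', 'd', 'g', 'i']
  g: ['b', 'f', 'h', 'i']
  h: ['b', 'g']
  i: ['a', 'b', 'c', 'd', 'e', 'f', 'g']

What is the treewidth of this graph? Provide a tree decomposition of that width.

Treewidth 2.
One optimal decomposition is:
Bags: B1 = {b, g, i}  B2 = {f, g, i}  B3 = {d, f, i}  B4 = {b, e, i}  B5 = {c, f, i}  B6 = {b, g, h}  B7 = {a, f, i}
Tree: B1–B2, B2–B3, B1–B4, B3–B5, B1–B6, B2–B7

Each bag holds 3 vertices, so the decomposition has width 2, which upper-bounds the treewidth. For the lower bound, the 3 vertices {b, g, h} are pairwise adjacent, and any tree decomposition puts a clique entirely inside one bag — forcing width ≥ 2. Therefore the treewidth is 2.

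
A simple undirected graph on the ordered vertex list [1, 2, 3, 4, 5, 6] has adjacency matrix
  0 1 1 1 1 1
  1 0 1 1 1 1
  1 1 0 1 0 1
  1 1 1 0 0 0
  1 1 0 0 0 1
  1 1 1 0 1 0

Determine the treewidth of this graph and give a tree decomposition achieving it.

Each bag holds 4 vertices, so the decomposition has width 3, which upper-bounds the treewidth. For the lower bound, the 4 vertices {1, 2, 3, 4} are pairwise adjacent, and any tree decomposition puts a clique entirely inside one bag — forcing width ≥ 3. Hence tw(G) = 3 exactly.

Treewidth 3.
One optimal decomposition is:
Bags: B1 = {1, 2, 3, 6}  B2 = {1, 2, 3, 4}  B3 = {1, 2, 5, 6}
Tree: B1–B2, B1–B3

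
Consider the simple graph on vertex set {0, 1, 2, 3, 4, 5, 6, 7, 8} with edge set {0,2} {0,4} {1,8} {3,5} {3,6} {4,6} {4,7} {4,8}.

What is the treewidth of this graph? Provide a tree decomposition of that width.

Treewidth 1.
One such decomposition:
Bags: B1 = {0, 4}  B2 = {4, 8}  B3 = {0, 2}  B4 = {4, 7}  B5 = {4, 6}  B6 = {1, 8}  B7 = {3, 6}  B8 = {3, 5}
Tree: B1–B2, B1–B3, B1–B4, B4–B5, B2–B6, B5–B7, B7–B8

The largest bag has 2 vertices, giving width 1; this decomposition certifies tw(G) ≤ 1. Any graph with an edge has treewidth ≥ 1, and G has the edge 4–0. The upper and lower bounds meet at 1, so that is the treewidth.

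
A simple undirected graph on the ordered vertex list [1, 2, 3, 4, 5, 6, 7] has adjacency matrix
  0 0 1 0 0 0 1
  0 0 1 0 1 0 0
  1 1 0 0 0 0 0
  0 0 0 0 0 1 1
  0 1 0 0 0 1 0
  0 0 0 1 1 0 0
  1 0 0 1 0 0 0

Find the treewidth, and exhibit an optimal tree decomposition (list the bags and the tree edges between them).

Treewidth 2.
One optimal decomposition is:
Bags: B1 = {4, 6, 7}  B2 = {1, 6, 7}  B3 = {1, 3, 6}  B4 = {2, 3, 6}  B5 = {2, 5, 6}
Tree: B1–B2, B2–B3, B3–B4, B4–B5

The largest bag has 3 vertices, giving width 2; this decomposition certifies tw(G) ≤ 2. For the lower bound, G contains the cycle 6–4–7–1–3–2–5–6, so G is not a forest; only forests have treewidth ≤ 1, hence tw(G) ≥ 2. Hence tw(G) = 2 exactly.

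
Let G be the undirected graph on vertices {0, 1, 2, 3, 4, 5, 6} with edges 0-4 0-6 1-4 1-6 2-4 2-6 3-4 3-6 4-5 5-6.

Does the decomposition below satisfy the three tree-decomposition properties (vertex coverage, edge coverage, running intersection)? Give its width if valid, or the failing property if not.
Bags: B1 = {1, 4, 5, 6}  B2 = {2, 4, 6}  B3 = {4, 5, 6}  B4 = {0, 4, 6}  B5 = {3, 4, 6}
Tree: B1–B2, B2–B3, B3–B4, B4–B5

No — bags containing vertex 5 are not connected in the tree.

A tree decomposition must satisfy three properties: every vertex lies in some bag; for every edge, both endpoints lie together in some bag; and for every vertex, the bags containing it form a connected subtree. Here bags containing vertex 5 are not connected in the tree, so the decomposition is invalid.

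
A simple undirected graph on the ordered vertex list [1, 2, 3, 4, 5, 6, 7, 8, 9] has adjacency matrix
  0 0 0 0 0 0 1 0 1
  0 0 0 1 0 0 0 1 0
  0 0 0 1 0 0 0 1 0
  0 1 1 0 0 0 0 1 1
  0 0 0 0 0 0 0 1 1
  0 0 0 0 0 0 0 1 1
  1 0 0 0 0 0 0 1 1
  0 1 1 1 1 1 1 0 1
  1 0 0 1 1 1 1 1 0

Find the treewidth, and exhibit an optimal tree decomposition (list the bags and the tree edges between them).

Treewidth 2.
Bags: B1 = {1, 7, 9}  B2 = {7, 8, 9}  B3 = {4, 8, 9}  B4 = {2, 4, 8}  B5 = {3, 4, 8}  B6 = {5, 8, 9}  B7 = {6, 8, 9}
Tree: B1–B2, B2–B3, B3–B4, B3–B5, B2–B6, B3–B7

The largest bag has 3 vertices, giving width 2; this decomposition certifies tw(G) ≤ 2. On the other hand G contains the 3-clique {4, 8, 9}. A clique must lie in a single bag of any decomposition, so no decomposition can have width below 2. Combining the bounds, tw(G) = 2.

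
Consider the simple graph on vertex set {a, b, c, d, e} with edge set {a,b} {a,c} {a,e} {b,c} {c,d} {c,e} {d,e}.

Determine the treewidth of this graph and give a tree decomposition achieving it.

Each bag holds 3 vertices, so the decomposition has width 2, which upper-bounds the treewidth. For the lower bound, the 3 vertices {c, d, e} are pairwise adjacent, and any tree decomposition puts a clique entirely inside one bag — forcing width ≥ 2. Hence tw(G) = 2 exactly.

Treewidth 2.
One optimal decomposition is:
Bags: B1 = {a, c, e}  B2 = {a, b, c}  B3 = {c, d, e}
Tree: B1–B2, B1–B3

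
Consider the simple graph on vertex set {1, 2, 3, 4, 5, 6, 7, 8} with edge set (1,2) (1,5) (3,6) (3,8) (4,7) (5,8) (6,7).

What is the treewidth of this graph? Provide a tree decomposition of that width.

Each bag holds 2 vertices, so the decomposition has width 1, which upper-bounds the treewidth. G has an edge, so its treewidth is at least 1. The upper and lower bounds meet at 1, so that is the treewidth.

Treewidth 1.
One such decomposition:
Bags: B1 = {4, 7}  B2 = {6, 7}  B3 = {3, 6}  B4 = {3, 8}  B5 = {5, 8}  B6 = {1, 5}  B7 = {1, 2}
Tree: B1–B2, B2–B3, B3–B4, B4–B5, B5–B6, B6–B7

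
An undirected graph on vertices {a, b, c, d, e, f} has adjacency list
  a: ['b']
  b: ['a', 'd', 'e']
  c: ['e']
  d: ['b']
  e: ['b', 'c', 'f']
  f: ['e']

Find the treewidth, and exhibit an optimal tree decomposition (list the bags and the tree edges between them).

Every bag has size at most 2, so the width is 2 − 1 = 1 and tw(G) ≤ 1. Any graph with an edge has treewidth ≥ 1, and G has the edge e–b. Combining the bounds, tw(G) = 1.

Treewidth 1.
One such decomposition:
Bags: B1 = {b, e}  B2 = {a, b}  B3 = {b, d}  B4 = {e, f}  B5 = {c, e}
Tree: B1–B2, B2–B3, B1–B4, B1–B5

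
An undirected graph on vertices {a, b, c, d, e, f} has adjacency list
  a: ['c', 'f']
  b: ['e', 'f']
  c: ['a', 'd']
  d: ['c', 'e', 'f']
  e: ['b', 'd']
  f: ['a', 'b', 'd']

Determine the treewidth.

A width-2 tree decomposition is:
Bags: B1 = {b, d, e}  B2 = {b, d, f}  B3 = {c, d, f}  B4 = {a, c, f}
Tree: B1–B2, B2–B3, B3–B4
Each bag holds 3 vertices, so the decomposition has width 2, which upper-bounds the treewidth. For the lower bound, G contains the cycle e–b–f–d–e, so G is not a forest; only forests have treewidth ≤ 1, hence tw(G) ≥ 2. Hence tw(G) = 2 exactly.

2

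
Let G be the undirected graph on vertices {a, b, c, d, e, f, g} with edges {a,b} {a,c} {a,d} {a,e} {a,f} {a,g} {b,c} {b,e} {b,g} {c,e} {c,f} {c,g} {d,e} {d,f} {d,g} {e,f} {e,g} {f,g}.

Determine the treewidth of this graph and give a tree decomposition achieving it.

Treewidth 4.
Bags: B1 = {a, c, e, f, g}  B2 = {a, b, c, e, g}  B3 = {a, d, e, f, g}
Tree: B1–B2, B1–B3

The largest bag has 5 vertices, giving width 4; this decomposition certifies tw(G) ≤ 4. Conversely, {a, d, e, f, g} is a clique of size 5, and the vertices of any clique must share a bag in every tree decomposition; so some bag has ≥ 5 vertices and tw(G) ≥ 4. Therefore the treewidth is 4.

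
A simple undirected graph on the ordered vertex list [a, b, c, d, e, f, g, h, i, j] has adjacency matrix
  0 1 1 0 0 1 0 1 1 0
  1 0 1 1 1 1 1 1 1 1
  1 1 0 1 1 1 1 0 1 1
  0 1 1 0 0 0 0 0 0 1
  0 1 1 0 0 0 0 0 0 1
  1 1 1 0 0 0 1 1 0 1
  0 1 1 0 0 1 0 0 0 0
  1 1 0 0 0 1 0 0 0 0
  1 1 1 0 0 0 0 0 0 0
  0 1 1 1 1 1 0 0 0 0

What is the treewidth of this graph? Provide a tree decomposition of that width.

Each bag holds 4 vertices, so the decomposition has width 3, which upper-bounds the treewidth. For the lower bound, the 4 vertices {a, b, f, h} are pairwise adjacent, and any tree decomposition puts a clique entirely inside one bag — forcing width ≥ 3. Hence tw(G) = 3 exactly.

Treewidth 3.
One such decomposition:
Bags: B1 = {b, c, f, j}  B2 = {a, b, c, f}  B3 = {b, c, e, j}  B4 = {a, b, c, i}  B5 = {a, b, f, h}  B6 = {b, c, f, g}  B7 = {b, c, d, j}
Tree: B1–B2, B1–B3, B2–B4, B2–B5, B2–B6, B3–B7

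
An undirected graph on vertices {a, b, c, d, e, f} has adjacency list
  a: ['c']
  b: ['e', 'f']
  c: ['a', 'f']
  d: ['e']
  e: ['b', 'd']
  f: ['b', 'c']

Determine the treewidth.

A width-1 tree decomposition is:
Bags: B1 = {d, e}  B2 = {b, e}  B3 = {b, f}  B4 = {c, f}  B5 = {a, c}
Tree: B1–B2, B2–B3, B3–B4, B4–B5
Each bag holds 2 vertices, so the decomposition has width 1, which upper-bounds the treewidth. Any graph with an edge has treewidth ≥ 1, and G has the edge d–e. Combining the bounds, tw(G) = 1.

1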